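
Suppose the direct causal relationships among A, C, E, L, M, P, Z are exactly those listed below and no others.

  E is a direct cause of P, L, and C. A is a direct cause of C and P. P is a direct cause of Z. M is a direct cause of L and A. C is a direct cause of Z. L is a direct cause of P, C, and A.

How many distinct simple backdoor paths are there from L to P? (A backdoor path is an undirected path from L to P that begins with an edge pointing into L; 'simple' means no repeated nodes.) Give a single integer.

A backdoor path from L to P is any simple undirected path whose first edge points into L (i.e. leaves L via a parent).
Parents of L: {E, M}.
Enumerating:
  P1: L <- E -> C <- A -> P
  P2: L <- E -> C -> Z <- P
  P3: L <- E -> P
  P4: L <- M -> A -> C <- E -> P
  P5: L <- M -> A -> C -> Z <- P
  P6: L <- M -> A -> P
That exhausts the simple backdoor paths. Count: 6.

6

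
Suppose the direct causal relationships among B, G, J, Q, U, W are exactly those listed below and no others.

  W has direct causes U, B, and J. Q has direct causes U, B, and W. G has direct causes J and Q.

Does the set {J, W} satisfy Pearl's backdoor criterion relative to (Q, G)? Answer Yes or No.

Yes

Backdoor paths from Q to G (paths whose first edge points into Q):
  P1: Q <- B -> W <- J -> G
  P2: Q <- U -> W <- J -> G
  P3: Q <- W <- J -> G
Condition 1 (no descendant of Q in the set): holds — descendants of Q are {G}; none are in {J, W}.
Condition 2 (every backdoor path blocked by {J, W}):
  P1: blocked at fork node J ∈ conditioning set.
  P2: blocked at fork node J ∈ conditioning set.
  P3: blocked at chain node W ∈ conditioning set.
{J, W} satisfies the backdoor criterion.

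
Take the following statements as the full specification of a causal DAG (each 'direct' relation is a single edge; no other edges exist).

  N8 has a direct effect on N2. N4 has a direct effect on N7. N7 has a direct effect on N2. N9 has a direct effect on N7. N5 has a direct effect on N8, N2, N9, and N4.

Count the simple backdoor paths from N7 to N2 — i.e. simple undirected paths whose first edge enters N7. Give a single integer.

4

A backdoor path from N7 to N2 is any simple undirected path whose first edge points into N7 (i.e. leaves N7 via a parent).
Parents of N7: {N4, N9}.
Enumerating:
  P1: N7 <- N9 <- N5 -> N8 -> N2
  P2: N7 <- N9 <- N5 -> N2
  P3: N7 <- N4 <- N5 -> N8 -> N2
  P4: N7 <- N4 <- N5 -> N2
That exhausts the simple backdoor paths. Count: 4.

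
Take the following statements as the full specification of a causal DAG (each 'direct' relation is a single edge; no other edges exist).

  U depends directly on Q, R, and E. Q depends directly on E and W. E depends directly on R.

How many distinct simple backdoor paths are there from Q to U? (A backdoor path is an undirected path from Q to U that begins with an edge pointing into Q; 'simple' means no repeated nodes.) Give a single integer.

2

A backdoor path from Q to U is any simple undirected path whose first edge points into Q (i.e. leaves Q via a parent).
Parents of Q: {E, W}.
Enumerating:
  P1: Q <- E <- R -> U
  P2: Q <- E -> U
That exhausts the simple backdoor paths. Count: 2.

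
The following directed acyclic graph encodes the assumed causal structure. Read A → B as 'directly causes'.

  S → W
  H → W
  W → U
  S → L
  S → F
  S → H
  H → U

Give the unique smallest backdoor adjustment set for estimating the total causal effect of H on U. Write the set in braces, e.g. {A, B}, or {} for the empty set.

{S}

Variables eligible for adjustment (non-descendants of H, excluding H and U): {F, L, S}.
Backdoor paths from H to U:
  P1: H <- S -> W -> U
The empty set is not sufficient: P1 (H <- S -> W -> U) has no collider blocking it and no conditioned non-collider, so it is open.
Try {S}:
  P1: blocked at fork node S ∈ conditioning set.
{S} contains no descendant of H and blocks every backdoor path.
No other singleton works — e.g. {L} leaves P1 open — so {S} is the unique smallest valid adjustment set.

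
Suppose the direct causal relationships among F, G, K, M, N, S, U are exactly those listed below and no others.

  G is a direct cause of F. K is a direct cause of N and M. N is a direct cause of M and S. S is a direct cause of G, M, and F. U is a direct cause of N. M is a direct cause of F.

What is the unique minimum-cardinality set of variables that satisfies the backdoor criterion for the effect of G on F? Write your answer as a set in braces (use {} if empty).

{S}

Variables eligible for adjustment (non-descendants of G, excluding G and F): {K, M, N, S, U}.
Backdoor paths from G to F:
  P1: G <- S <- N <- K -> M -> F
  P2: G <- S <- N -> M -> F
  P3: G <- S -> M -> F
  P4: G <- S -> F
The empty set is not sufficient: P1 (G <- S <- N <- K -> M -> F) has no collider blocking it and no conditioned non-collider, so it is open.
Try {S}:
  P1: blocked at chain node S ∈ conditioning set.
  P2: blocked at chain node S ∈ conditioning set.
  P3: blocked at fork node S ∈ conditioning set.
  P4: blocked at fork node S ∈ conditioning set.
{S} contains no descendant of G and blocks every backdoor path.
No other singleton works — e.g. {U} leaves P1 open — so {S} is the unique smallest valid adjustment set.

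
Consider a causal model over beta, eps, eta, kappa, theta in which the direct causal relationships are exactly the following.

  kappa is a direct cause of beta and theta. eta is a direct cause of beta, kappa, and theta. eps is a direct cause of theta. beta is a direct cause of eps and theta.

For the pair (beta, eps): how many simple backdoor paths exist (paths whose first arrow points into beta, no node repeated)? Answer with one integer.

A backdoor path from beta to eps is any simple undirected path whose first edge points into beta (i.e. leaves beta via a parent).
Parents of beta: {eta, kappa}.
Enumerating:
  P1: beta <- eta -> kappa -> theta <- eps
  P2: beta <- eta -> theta <- eps
  P3: beta <- kappa <- eta -> theta <- eps
  P4: beta <- kappa -> theta <- eps
That exhausts the simple backdoor paths. Count: 4.

4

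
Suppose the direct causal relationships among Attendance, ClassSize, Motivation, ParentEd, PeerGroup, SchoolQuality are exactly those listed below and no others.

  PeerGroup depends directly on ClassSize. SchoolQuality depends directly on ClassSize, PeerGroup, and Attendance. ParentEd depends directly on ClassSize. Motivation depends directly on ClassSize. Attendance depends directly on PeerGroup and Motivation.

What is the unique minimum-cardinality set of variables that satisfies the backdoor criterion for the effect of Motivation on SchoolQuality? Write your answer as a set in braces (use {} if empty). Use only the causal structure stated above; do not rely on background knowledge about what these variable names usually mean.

{ClassSize}

Variables eligible for adjustment (non-descendants of Motivation, excluding Motivation and SchoolQuality): {ClassSize, ParentEd, PeerGroup}.
Backdoor paths from Motivation to SchoolQuality:
  P1: Motivation <- ClassSize -> PeerGroup -> Attendance -> SchoolQuality
  P2: Motivation <- ClassSize -> PeerGroup -> SchoolQuality
  P3: Motivation <- ClassSize -> SchoolQuality
The empty set is not sufficient: P1 (Motivation <- ClassSize -> PeerGroup -> Attendance -> SchoolQuality) has no collider blocking it and no conditioned non-collider, so it is open.
Try {ClassSize}:
  P1: blocked at fork node ClassSize ∈ conditioning set.
  P2: blocked at fork node ClassSize ∈ conditioning set.
  P3: blocked at fork node ClassSize ∈ conditioning set.
{ClassSize} contains no descendant of Motivation and blocks every backdoor path.
No other singleton works — e.g. {PeerGroup} leaves P3 open — so {ClassSize} is the unique smallest valid adjustment set.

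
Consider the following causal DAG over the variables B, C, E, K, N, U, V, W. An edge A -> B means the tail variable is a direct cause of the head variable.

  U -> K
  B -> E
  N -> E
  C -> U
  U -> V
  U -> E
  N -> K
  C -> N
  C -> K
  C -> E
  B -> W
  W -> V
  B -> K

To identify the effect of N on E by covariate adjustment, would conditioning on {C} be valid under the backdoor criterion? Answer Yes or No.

Backdoor paths from N to E (paths whose first edge points into N):
  P1: N <- C -> U -> E
  P2: N <- C -> U -> K <- B -> E
  P3: N <- C -> U -> V <- W <- B -> E
  P4: N <- C -> E
  P5: N <- C -> K <- B -> E
  P6: N <- C -> K <- B -> W -> V <- U -> E
  P7: N <- C -> K <- U -> E
  P8: N <- C -> K <- U -> V <- W <- B -> E
Condition 1 (no descendant of N in the set): holds — descendants of N are {E, K}; none are in {C}.
Condition 2 (every backdoor path blocked by {C}):
  P1: blocked at fork node C ∈ conditioning set.
  P2: blocked at fork node C ∈ conditioning set.
  P3: blocked at fork node C ∈ conditioning set.
  P4: blocked at fork node C ∈ conditioning set.
  P5: blocked at fork node C ∈ conditioning set.
  P6: blocked at fork node C ∈ conditioning set.
  P7: blocked at fork node C ∈ conditioning set.
  P8: blocked at fork node C ∈ conditioning set.
{C} satisfies the backdoor criterion.

Yes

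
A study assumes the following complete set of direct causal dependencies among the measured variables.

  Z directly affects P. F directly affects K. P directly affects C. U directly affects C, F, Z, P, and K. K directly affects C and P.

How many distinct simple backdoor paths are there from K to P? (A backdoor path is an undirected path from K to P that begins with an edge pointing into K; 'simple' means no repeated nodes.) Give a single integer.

A backdoor path from K to P is any simple undirected path whose first edge points into K (i.e. leaves K via a parent).
Parents of K: {F, U}.
Enumerating:
  P1: K <- U -> Z -> P
  P2: K <- U -> P
  P3: K <- U -> C <- P
  P4: K <- F <- U -> Z -> P
  P5: K <- F <- U -> P
  P6: K <- F <- U -> C <- P
That exhausts the simple backdoor paths. Count: 6.

6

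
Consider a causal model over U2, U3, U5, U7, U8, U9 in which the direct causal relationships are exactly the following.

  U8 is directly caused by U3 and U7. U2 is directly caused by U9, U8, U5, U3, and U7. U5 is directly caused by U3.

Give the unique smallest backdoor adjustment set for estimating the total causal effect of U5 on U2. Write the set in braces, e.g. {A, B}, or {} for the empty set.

Variables eligible for adjustment (non-descendants of U5, excluding U5 and U2): {U3, U7, U8, U9}.
Backdoor paths from U5 to U2:
  P1: U5 <- U3 -> U8 <- U7 -> U2
  P2: U5 <- U3 -> U8 -> U2
  P3: U5 <- U3 -> U2
The empty set is not sufficient: P2 (U5 <- U3 -> U8 -> U2) has no collider blocking it and no conditioned non-collider, so it is open.
Try {U3}:
  P1: blocked at fork node U3 ∈ conditioning set.
  P2: blocked at fork node U3 ∈ conditioning set.
  P3: blocked at fork node U3 ∈ conditioning set.
{U3} contains no descendant of U5 and blocks every backdoor path.
No other singleton works — e.g. {U7} leaves P2 open — so {U3} is the unique smallest valid adjustment set.

{U3}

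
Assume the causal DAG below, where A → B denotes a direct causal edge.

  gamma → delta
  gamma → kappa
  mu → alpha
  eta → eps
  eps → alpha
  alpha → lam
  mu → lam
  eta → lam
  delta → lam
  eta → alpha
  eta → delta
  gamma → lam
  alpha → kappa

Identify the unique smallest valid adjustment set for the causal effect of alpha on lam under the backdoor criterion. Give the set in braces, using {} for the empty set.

Variables eligible for adjustment (non-descendants of alpha, excluding alpha and lam): {delta, eps, eta, gamma, mu}.
Backdoor paths from alpha to lam:
  P1: alpha <- eta -> delta <- gamma -> lam
  P2: alpha <- eta -> delta -> lam
  P3: alpha <- eta -> lam
  P4: alpha <- eps <- eta -> delta <- gamma -> lam
  P5: alpha <- eps <- eta -> delta -> lam
  P6: alpha <- eps <- eta -> lam
  P7: alpha <- mu -> lam
The empty set is not sufficient: P2 (alpha <- eta -> delta -> lam) has no collider blocking it and no conditioned non-collider, so it is open.
Try {eta, mu}:
  P1: blocked at fork node eta ∈ conditioning set.
  P2: blocked at fork node eta ∈ conditioning set.
  P3: blocked at fork node eta ∈ conditioning set.
  P4: blocked at fork node eta ∈ conditioning set.
  P5: blocked at fork node eta ∈ conditioning set.
  P6: blocked at fork node eta ∈ conditioning set.
  P7: blocked at fork node mu ∈ conditioning set.
{eta, mu} contains no descendant of alpha and blocks every backdoor path.
Every element of {eta, mu} is needed (dropping eta leaves P2 open; dropping mu leaves P7 open), so no proper subset is valid.
Among all size-2 subsets of the eligible variables, only {eta, mu} blocks every backdoor path, so it is the unique smallest valid adjustment set.

{eta, mu}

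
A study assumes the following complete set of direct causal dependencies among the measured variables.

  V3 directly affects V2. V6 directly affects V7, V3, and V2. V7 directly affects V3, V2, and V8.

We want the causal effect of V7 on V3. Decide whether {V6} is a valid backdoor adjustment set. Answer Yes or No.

Yes

Backdoor paths from V7 to V3 (paths whose first edge points into V7):
  P1: V7 <- V6 -> V3
  P2: V7 <- V6 -> V2 <- V3
Condition 1 (no descendant of V7 in the set): holds — descendants of V7 are {V2, V3, V8}; none are in {V6}.
Condition 2 (every backdoor path blocked by {V6}):
  P1: blocked at fork node V6 ∈ conditioning set.
  P2: blocked at fork node V6 ∈ conditioning set.
{V6} satisfies the backdoor criterion.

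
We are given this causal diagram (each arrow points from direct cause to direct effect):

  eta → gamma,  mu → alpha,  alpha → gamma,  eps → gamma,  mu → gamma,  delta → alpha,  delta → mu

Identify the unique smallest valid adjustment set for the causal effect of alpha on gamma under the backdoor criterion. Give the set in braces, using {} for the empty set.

{mu}

Variables eligible for adjustment (non-descendants of alpha, excluding alpha and gamma): {delta, eps, eta, mu}.
Backdoor paths from alpha to gamma:
  P1: alpha <- delta -> mu -> gamma
  P2: alpha <- mu -> gamma
The empty set is not sufficient: P1 (alpha <- delta -> mu -> gamma) has no collider blocking it and no conditioned non-collider, so it is open.
Try {mu}:
  P1: blocked at chain node mu ∈ conditioning set.
  P2: blocked at fork node mu ∈ conditioning set.
{mu} contains no descendant of alpha and blocks every backdoor path.
No other singleton works — e.g. {delta} leaves P2 open — so {mu} is the unique smallest valid adjustment set.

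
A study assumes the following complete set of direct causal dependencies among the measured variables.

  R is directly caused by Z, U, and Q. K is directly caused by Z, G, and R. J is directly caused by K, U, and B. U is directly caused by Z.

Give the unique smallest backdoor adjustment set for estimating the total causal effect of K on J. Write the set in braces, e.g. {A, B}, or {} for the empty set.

Variables eligible for adjustment (non-descendants of K, excluding K and J): {B, G, Q, R, U, Z}.
Backdoor paths from K to J:
  P1: K <- Z -> U -> J
  P2: K <- Z -> R <- U -> J
  P3: K <- R <- Z -> U -> J
  P4: K <- R <- U -> J
The empty set is not sufficient: P1 (K <- Z -> U -> J) has no collider blocking it and no conditioned non-collider, so it is open.
Try {U}:
  P1: blocked at chain node U ∈ conditioning set.
  P2: blocked at collider R (neither it nor any descendant is in the conditioning set).
  P3: blocked at chain node U ∈ conditioning set.
  P4: blocked at fork node U ∈ conditioning set.
{U} contains no descendant of K and blocks every backdoor path.
No other singleton works — e.g. {Z} leaves P4 open — so {U} is the unique smallest valid adjustment set.

{U}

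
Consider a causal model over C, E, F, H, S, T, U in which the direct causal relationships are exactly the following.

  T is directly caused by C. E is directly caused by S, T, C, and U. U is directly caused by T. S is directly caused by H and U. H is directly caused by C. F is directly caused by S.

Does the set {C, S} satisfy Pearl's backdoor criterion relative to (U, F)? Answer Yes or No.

Backdoor paths from U to F (paths whose first edge points into U):
  P1: U <- T <- C -> H -> S -> F
  P2: U <- T <- C -> E <- S -> F
  P3: U <- T -> E <- C -> H -> S -> F
  P4: U <- T -> E <- S -> F
Condition 1 (no descendant of U in the set): FAILS — S is a descendant of U.
Condition 2 (every backdoor path blocked by {C, S}):
  P1: blocked at fork node C ∈ conditioning set.
  P2: blocked at fork node C ∈ conditioning set.
  P3: blocked at collider E (neither it nor any descendant is in the conditioning set).
  P4: blocked at collider E (neither it nor any descendant is in the conditioning set).
{C, S} does not satisfy the backdoor criterion.

No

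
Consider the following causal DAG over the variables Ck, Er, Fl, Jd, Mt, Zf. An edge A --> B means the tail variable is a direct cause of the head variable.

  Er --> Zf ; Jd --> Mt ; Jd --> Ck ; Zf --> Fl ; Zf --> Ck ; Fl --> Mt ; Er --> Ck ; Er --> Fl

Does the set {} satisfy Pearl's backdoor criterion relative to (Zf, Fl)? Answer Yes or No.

Backdoor paths from Zf to Fl (paths whose first edge points into Zf):
  P1: Zf <- Er -> Fl
  P2: Zf <- Er -> Ck <- Jd -> Mt <- Fl
Condition 1 (no descendant of Zf in the set): holds — descendants of Zf are {Ck, Fl, Mt}; none are in {}.
Condition 2 (every backdoor path blocked by {}):
  P1: open — no interior node is in the conditioning set.
  P2: blocked at collider Ck (neither it nor any descendant is in the conditioning set).
{} does not satisfy the backdoor criterion.

No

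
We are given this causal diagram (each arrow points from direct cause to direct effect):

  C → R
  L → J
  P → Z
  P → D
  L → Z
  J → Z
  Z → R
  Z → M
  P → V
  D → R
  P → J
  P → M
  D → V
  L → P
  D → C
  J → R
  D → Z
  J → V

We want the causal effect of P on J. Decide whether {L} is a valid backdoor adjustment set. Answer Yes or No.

Backdoor paths from P to J (paths whose first edge points into P):
  P1: P <- L -> J
  P2: P <- L -> Z <- D -> C -> R <- J
  P3: P <- L -> Z <- D -> V <- J
  P4: P <- L -> Z <- D -> R <- J
  P5: P <- L -> Z <- J
  P6: P <- L -> Z -> R <- D -> V <- J
  P7: P <- L -> Z -> R <- C <- D -> V <- J
  P8: P <- L -> Z -> R <- J
Condition 1 (no descendant of P in the set): holds — descendants of P are {C, D, J, M, R, V, Z}; none are in {L}.
Condition 2 (every backdoor path blocked by {L}):
  P1: blocked at fork node L ∈ conditioning set.
  P2: blocked at fork node L ∈ conditioning set.
  P3: blocked at fork node L ∈ conditioning set.
  P4: blocked at fork node L ∈ conditioning set.
  P5: blocked at fork node L ∈ conditioning set.
  P6: blocked at fork node L ∈ conditioning set.
  P7: blocked at fork node L ∈ conditioning set.
  P8: blocked at fork node L ∈ conditioning set.
{L} satisfies the backdoor criterion.

Yes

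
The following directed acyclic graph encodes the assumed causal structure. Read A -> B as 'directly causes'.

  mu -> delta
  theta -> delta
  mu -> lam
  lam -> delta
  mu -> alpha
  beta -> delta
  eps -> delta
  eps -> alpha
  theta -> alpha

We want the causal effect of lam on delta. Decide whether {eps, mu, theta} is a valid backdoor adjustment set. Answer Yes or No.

Backdoor paths from lam to delta (paths whose first edge points into lam):
  P1: lam <- mu -> alpha <- eps -> delta
  P2: lam <- mu -> alpha <- theta -> delta
  P3: lam <- mu -> delta
Condition 1 (no descendant of lam in the set): holds — descendants of lam are {delta}; none are in {eps, mu, theta}.
Condition 2 (every backdoor path blocked by {eps, mu, theta}):
  P1: blocked at fork node mu ∈ conditioning set.
  P2: blocked at fork node mu ∈ conditioning set.
  P3: blocked at fork node mu ∈ conditioning set.
{eps, mu, theta} satisfies the backdoor criterion.

Yes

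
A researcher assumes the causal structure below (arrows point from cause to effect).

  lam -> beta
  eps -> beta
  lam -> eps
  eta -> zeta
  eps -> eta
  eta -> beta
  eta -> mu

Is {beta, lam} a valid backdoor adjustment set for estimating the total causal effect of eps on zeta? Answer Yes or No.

Backdoor paths from eps to zeta (paths whose first edge points into eps):
  P1: eps <- lam -> beta <- eta -> zeta
Condition 1 (no descendant of eps in the set): FAILS — beta is a descendant of eps.
Condition 2 (every backdoor path blocked by {beta, lam}):
  P1: blocked at fork node lam ∈ conditioning set.
{beta, lam} does not satisfy the backdoor criterion.

No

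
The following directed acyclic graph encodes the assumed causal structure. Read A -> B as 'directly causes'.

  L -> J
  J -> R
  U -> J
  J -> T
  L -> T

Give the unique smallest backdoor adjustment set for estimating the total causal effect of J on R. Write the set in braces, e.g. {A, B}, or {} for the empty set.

Variables eligible for adjustment (non-descendants of J, excluding J and R): {L, U}.
Backdoor paths from J to R:
  (none)
With no backdoor paths the empty set already satisfies the criterion, and it is trivially minimal.

{}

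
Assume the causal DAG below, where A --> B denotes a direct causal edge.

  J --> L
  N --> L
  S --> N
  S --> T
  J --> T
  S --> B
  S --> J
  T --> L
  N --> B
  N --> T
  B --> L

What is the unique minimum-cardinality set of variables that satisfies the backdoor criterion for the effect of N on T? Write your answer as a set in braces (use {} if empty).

Variables eligible for adjustment (non-descendants of N, excluding N and T): {J, S}.
Backdoor paths from N to T:
  P1: N <- S -> J -> T
  P2: N <- S -> J -> L <- T
  P3: N <- S -> B -> L <- J -> T
  P4: N <- S -> B -> L <- T
  P5: N <- S -> T
The empty set is not sufficient: P1 (N <- S -> J -> T) has no collider blocking it and no conditioned non-collider, so it is open.
Try {S}:
  P1: blocked at fork node S ∈ conditioning set.
  P2: blocked at fork node S ∈ conditioning set.
  P3: blocked at fork node S ∈ conditioning set.
  P4: blocked at fork node S ∈ conditioning set.
  P5: blocked at fork node S ∈ conditioning set.
{S} contains no descendant of N and blocks every backdoor path.
No other singleton works — e.g. {J} leaves P5 open — so {S} is the unique smallest valid adjustment set.

{S}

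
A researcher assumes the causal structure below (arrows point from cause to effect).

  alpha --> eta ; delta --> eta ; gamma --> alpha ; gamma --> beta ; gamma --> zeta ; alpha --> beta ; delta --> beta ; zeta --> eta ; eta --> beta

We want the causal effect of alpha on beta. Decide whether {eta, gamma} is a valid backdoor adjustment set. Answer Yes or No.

Backdoor paths from alpha to beta (paths whose first edge points into alpha):
  P1: alpha <- gamma -> zeta -> eta <- delta -> beta
  P2: alpha <- gamma -> zeta -> eta -> beta
  P3: alpha <- gamma -> beta
Condition 1 (no descendant of alpha in the set): FAILS — eta is a descendant of alpha.
Condition 2 (every backdoor path blocked by {eta, gamma}):
  P1: blocked at fork node gamma ∈ conditioning set.
  P2: blocked at fork node gamma ∈ conditioning set.
  P3: blocked at fork node gamma ∈ conditioning set.
{eta, gamma} does not satisfy the backdoor criterion.

No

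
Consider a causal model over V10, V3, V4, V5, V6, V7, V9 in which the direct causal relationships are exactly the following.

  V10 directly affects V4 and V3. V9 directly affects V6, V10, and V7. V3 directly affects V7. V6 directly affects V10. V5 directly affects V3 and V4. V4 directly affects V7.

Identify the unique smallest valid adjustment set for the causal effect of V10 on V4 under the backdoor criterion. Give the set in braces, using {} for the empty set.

Variables eligible for adjustment (non-descendants of V10, excluding V10 and V4): {V5, V6, V9}.
Backdoor paths from V10 to V4:
  P1: V10 <- V9 -> V7 <- V3 <- V5 -> V4
  P2: V10 <- V9 -> V7 <- V4
  P3: V10 <- V6 <- V9 -> V7 <- V3 <- V5 -> V4
  P4: V10 <- V6 <- V9 -> V7 <- V4
Each backdoor path contains an unconditioned collider, so every path is already blocked with the empty conditioning set:
  P1: blocked at collider V7 (neither it nor any descendant is in the conditioning set).
  P2: blocked at collider V7 (neither it nor any descendant is in the conditioning set).
  P3: blocked at collider V7 (neither it nor any descendant is in the conditioning set).
  P4: blocked at collider V7 (neither it nor any descendant is in the conditioning set).
The empty set is therefore the unique smallest valid set.

{}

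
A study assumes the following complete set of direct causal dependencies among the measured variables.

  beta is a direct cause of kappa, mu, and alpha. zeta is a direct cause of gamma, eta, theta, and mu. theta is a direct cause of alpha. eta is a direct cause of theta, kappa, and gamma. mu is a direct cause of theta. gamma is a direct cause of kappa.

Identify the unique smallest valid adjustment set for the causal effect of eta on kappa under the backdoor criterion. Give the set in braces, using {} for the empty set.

Variables eligible for adjustment (non-descendants of eta, excluding eta and kappa): {beta, mu, zeta}.
Backdoor paths from eta to kappa:
  P1: eta <- zeta -> mu <- beta -> kappa
  P2: eta <- zeta -> mu -> theta -> alpha <- beta -> kappa
  P3: eta <- zeta -> gamma -> kappa
  P4: eta <- zeta -> theta <- mu <- beta -> kappa
  P5: eta <- zeta -> theta -> alpha <- beta -> kappa
The empty set is not sufficient: P3 (eta <- zeta -> gamma -> kappa) has no collider blocking it and no conditioned non-collider, so it is open.
Try {zeta}:
  P1: blocked at fork node zeta ∈ conditioning set.
  P2: blocked at fork node zeta ∈ conditioning set.
  P3: blocked at fork node zeta ∈ conditioning set.
  P4: blocked at fork node zeta ∈ conditioning set.
  P5: blocked at fork node zeta ∈ conditioning set.
{zeta} contains no descendant of eta and blocks every backdoor path.
No other singleton works — e.g. {beta} leaves P3 open — so {zeta} is the unique smallest valid adjustment set.

{zeta}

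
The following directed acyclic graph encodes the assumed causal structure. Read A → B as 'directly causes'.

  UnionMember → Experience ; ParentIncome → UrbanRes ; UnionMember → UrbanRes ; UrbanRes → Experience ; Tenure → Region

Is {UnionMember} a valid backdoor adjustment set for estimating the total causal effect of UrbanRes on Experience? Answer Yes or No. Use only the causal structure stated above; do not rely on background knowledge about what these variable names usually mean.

Yes

Backdoor paths from UrbanRes to Experience (paths whose first edge points into UrbanRes):
  P1: UrbanRes <- UnionMember -> Experience
Condition 1 (no descendant of UrbanRes in the set): holds — descendants of UrbanRes are {Experience}; none are in {UnionMember}.
Condition 2 (every backdoor path blocked by {UnionMember}):
  P1: blocked at fork node UnionMember ∈ conditioning set.
{UnionMember} satisfies the backdoor criterion.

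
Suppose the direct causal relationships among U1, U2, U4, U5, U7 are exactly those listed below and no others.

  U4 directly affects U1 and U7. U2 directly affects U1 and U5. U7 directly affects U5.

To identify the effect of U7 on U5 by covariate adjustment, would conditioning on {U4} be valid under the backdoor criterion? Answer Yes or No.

Backdoor paths from U7 to U5 (paths whose first edge points into U7):
  P1: U7 <- U4 -> U1 <- U2 -> U5
Condition 1 (no descendant of U7 in the set): holds — descendants of U7 are {U5}; none are in {U4}.
Condition 2 (every backdoor path blocked by {U4}):
  P1: blocked at fork node U4 ∈ conditioning set.
{U4} satisfies the backdoor criterion.

Yes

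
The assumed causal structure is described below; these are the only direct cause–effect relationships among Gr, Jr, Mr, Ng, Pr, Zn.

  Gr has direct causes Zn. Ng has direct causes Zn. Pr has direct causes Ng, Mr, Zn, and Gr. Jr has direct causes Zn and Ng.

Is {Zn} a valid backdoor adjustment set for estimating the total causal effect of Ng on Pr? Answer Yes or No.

Yes

Backdoor paths from Ng to Pr (paths whose first edge points into Ng):
  P1: Ng <- Zn -> Gr -> Pr
  P2: Ng <- Zn -> Pr
Condition 1 (no descendant of Ng in the set): holds — descendants of Ng are {Jr, Pr}; none are in {Zn}.
Condition 2 (every backdoor path blocked by {Zn}):
  P1: blocked at fork node Zn ∈ conditioning set.
  P2: blocked at fork node Zn ∈ conditioning set.
{Zn} satisfies the backdoor criterion.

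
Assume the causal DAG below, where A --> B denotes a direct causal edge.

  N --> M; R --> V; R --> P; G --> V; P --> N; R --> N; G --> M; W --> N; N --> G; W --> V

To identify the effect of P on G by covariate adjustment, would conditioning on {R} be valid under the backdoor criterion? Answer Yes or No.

Backdoor paths from P to G (paths whose first edge points into P):
  P1: P <- R -> N <- W -> V <- G
  P2: P <- R -> N -> G
  P3: P <- R -> N -> M <- G
  P4: P <- R -> V <- W -> N -> G
  P5: P <- R -> V <- W -> N -> M <- G
  P6: P <- R -> V <- G
Condition 1 (no descendant of P in the set): holds — descendants of P are {G, M, N, V}; none are in {R}.
Condition 2 (every backdoor path blocked by {R}):
  P1: blocked at fork node R ∈ conditioning set.
  P2: blocked at fork node R ∈ conditioning set.
  P3: blocked at fork node R ∈ conditioning set.
  P4: blocked at fork node R ∈ conditioning set.
  P5: blocked at fork node R ∈ conditioning set.
  P6: blocked at fork node R ∈ conditioning set.
{R} satisfies the backdoor criterion.

Yes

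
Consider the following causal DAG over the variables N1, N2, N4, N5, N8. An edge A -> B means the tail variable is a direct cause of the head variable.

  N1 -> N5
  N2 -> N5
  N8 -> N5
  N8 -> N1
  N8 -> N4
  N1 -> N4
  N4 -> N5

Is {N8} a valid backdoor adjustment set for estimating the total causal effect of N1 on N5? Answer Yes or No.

Backdoor paths from N1 to N5 (paths whose first edge points into N1):
  P1: N1 <- N8 -> N4 -> N5
  P2: N1 <- N8 -> N5
Condition 1 (no descendant of N1 in the set): holds — descendants of N1 are {N4, N5}; none are in {N8}.
Condition 2 (every backdoor path blocked by {N8}):
  P1: blocked at fork node N8 ∈ conditioning set.
  P2: blocked at fork node N8 ∈ conditioning set.
{N8} satisfies the backdoor criterion.

Yes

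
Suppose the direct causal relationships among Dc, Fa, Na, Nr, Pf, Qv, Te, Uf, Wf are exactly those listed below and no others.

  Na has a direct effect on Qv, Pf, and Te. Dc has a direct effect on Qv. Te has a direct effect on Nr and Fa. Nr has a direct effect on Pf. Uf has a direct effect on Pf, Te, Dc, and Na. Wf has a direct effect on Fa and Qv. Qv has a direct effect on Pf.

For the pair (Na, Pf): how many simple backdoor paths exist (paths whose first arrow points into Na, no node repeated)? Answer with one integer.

5

A backdoor path from Na to Pf is any simple undirected path whose first edge points into Na (i.e. leaves Na via a parent).
Parents of Na: {Uf}.
Enumerating:
  P1: Na <- Uf -> Dc -> Qv <- Wf -> Fa <- Te -> Nr -> Pf
  P2: Na <- Uf -> Dc -> Qv -> Pf
  P3: Na <- Uf -> Te -> Fa <- Wf -> Qv -> Pf
  P4: Na <- Uf -> Te -> Nr -> Pf
  P5: Na <- Uf -> Pf
That exhausts the simple backdoor paths. Count: 5.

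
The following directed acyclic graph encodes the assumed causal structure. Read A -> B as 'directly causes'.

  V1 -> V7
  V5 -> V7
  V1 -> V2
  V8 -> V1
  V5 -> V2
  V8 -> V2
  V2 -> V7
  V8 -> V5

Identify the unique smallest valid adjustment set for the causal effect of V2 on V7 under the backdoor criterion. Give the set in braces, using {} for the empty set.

{V1, V5}

Variables eligible for adjustment (non-descendants of V2, excluding V2 and V7): {V1, V5, V8}.
Backdoor paths from V2 to V7:
  P1: V2 <- V8 -> V1 -> V7
  P2: V2 <- V8 -> V5 -> V7
  P3: V2 <- V1 <- V8 -> V5 -> V7
  P4: V2 <- V1 -> V7
  P5: V2 <- V5 <- V8 -> V1 -> V7
  P6: V2 <- V5 -> V7
The empty set is not sufficient: P1 (V2 <- V8 -> V1 -> V7) has no collider blocking it and no conditioned non-collider, so it is open.
Try {V1, V5}:
  P1: blocked at chain node V1 ∈ conditioning set.
  P2: blocked at chain node V5 ∈ conditioning set.
  P3: blocked at chain node V1 ∈ conditioning set.
  P4: blocked at fork node V1 ∈ conditioning set.
  P5: blocked at chain node V5 ∈ conditioning set.
  P6: blocked at fork node V5 ∈ conditioning set.
{V1, V5} contains no descendant of V2 and blocks every backdoor path.
Every element of {V1, V5} is needed (dropping V1 leaves P1 open; dropping V5 leaves P2 open), so no proper subset is valid.
Among all size-2 subsets of the eligible variables, only {V1, V5} blocks every backdoor path, so it is the unique smallest valid adjustment set.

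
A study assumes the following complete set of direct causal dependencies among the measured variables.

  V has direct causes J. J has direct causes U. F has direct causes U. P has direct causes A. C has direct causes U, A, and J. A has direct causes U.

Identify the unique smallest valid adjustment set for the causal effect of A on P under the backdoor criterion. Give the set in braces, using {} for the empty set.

{}

Variables eligible for adjustment (non-descendants of A, excluding A and P): {F, J, U, V}.
Backdoor paths from A to P:
  (none)
With no backdoor paths the empty set already satisfies the criterion, and it is trivially minimal.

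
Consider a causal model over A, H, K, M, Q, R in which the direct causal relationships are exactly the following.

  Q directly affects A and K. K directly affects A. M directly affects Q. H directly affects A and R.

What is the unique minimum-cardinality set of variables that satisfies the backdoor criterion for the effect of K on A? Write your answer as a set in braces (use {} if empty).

Variables eligible for adjustment (non-descendants of K, excluding K and A): {H, M, Q, R}.
Backdoor paths from K to A:
  P1: K <- Q -> A
The empty set is not sufficient: P1 (K <- Q -> A) has no collider blocking it and no conditioned non-collider, so it is open.
Try {Q}:
  P1: blocked at fork node Q ∈ conditioning set.
{Q} contains no descendant of K and blocks every backdoor path.
No other singleton works — e.g. {H} leaves P1 open — so {Q} is the unique smallest valid adjustment set.

{Q}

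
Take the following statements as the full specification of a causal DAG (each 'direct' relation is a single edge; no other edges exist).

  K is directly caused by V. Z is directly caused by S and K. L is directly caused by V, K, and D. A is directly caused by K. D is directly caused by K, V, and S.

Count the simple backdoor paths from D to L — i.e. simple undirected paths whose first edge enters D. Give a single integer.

A backdoor path from D to L is any simple undirected path whose first edge points into D (i.e. leaves D via a parent).
Parents of D: {K, S, V}.
Enumerating:
  P1: D <- V -> K -> L
  P2: D <- V -> L
  P3: D <- S -> Z <- K <- V -> L
  P4: D <- S -> Z <- K -> L
  P5: D <- K <- V -> L
  P6: D <- K -> L
That exhausts the simple backdoor paths. Count: 6.

6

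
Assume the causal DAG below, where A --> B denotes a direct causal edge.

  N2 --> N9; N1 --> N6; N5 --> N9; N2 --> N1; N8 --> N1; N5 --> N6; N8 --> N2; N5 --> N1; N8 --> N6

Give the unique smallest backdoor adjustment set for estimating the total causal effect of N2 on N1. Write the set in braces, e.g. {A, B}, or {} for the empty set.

Variables eligible for adjustment (non-descendants of N2, excluding N2 and N1): {N5, N8}.
Backdoor paths from N2 to N1:
  P1: N2 <- N8 -> N1
  P2: N2 <- N8 -> N6 <- N5 -> N1
  P3: N2 <- N8 -> N6 <- N1
The empty set is not sufficient: P1 (N2 <- N8 -> N1) has no collider blocking it and no conditioned non-collider, so it is open.
Try {N8}:
  P1: blocked at fork node N8 ∈ conditioning set.
  P2: blocked at fork node N8 ∈ conditioning set.
  P3: blocked at fork node N8 ∈ conditioning set.
{N8} contains no descendant of N2 and blocks every backdoor path.
No other singleton works — e.g. {N5} leaves P1 open — so {N8} is the unique smallest valid adjustment set.

{N8}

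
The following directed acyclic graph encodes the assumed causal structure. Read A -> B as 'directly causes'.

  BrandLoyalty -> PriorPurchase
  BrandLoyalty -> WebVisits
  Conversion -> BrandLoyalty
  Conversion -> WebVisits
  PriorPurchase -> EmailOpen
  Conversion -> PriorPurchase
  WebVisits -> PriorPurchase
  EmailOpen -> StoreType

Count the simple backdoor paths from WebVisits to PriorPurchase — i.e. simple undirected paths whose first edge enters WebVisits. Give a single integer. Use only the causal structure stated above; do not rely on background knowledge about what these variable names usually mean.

4

A backdoor path from WebVisits to PriorPurchase is any simple undirected path whose first edge points into WebVisits (i.e. leaves WebVisits via a parent).
Parents of WebVisits: {BrandLoyalty, Conversion}.
Enumerating:
  P1: WebVisits <- Conversion -> BrandLoyalty -> PriorPurchase
  P2: WebVisits <- Conversion -> PriorPurchase
  P3: WebVisits <- BrandLoyalty <- Conversion -> PriorPurchase
  P4: WebVisits <- BrandLoyalty -> PriorPurchase
That exhausts the simple backdoor paths. Count: 4.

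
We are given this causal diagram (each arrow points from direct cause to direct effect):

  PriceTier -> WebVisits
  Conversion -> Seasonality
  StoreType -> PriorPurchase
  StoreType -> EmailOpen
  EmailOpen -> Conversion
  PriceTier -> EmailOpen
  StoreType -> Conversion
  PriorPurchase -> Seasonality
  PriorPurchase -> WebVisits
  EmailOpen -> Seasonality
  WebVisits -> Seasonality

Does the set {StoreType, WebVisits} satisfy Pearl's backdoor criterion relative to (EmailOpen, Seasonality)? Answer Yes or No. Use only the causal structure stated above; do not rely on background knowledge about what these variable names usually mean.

Backdoor paths from EmailOpen to Seasonality (paths whose first edge points into EmailOpen):
  P1: EmailOpen <- PriceTier -> WebVisits <- PriorPurchase <- StoreType -> Conversion -> Seasonality
  P2: EmailOpen <- PriceTier -> WebVisits <- PriorPurchase -> Seasonality
  P3: EmailOpen <- PriceTier -> WebVisits -> Seasonality
  P4: EmailOpen <- StoreType -> Conversion -> Seasonality
  P5: EmailOpen <- StoreType -> PriorPurchase -> WebVisits -> Seasonality
  P6: EmailOpen <- StoreType -> PriorPurchase -> Seasonality
Condition 1 (no descendant of EmailOpen in the set): holds — descendants of EmailOpen are {Conversion, Seasonality}; none are in {StoreType, WebVisits}.
Condition 2 (every backdoor path blocked by {StoreType, WebVisits}):
  P1: blocked at fork node StoreType ∈ conditioning set.
  P2: open — collider(s) WebVisits are conditioned on (or have a conditioned descendant) and no non-collider on the path is in the set.
  P3: blocked at chain node WebVisits ∈ conditioning set.
  P4: blocked at fork node StoreType ∈ conditioning set.
  P5: blocked at fork node StoreType ∈ conditioning set.
  P6: blocked at fork node StoreType ∈ conditioning set.
{StoreType, WebVisits} does not satisfy the backdoor criterion.

No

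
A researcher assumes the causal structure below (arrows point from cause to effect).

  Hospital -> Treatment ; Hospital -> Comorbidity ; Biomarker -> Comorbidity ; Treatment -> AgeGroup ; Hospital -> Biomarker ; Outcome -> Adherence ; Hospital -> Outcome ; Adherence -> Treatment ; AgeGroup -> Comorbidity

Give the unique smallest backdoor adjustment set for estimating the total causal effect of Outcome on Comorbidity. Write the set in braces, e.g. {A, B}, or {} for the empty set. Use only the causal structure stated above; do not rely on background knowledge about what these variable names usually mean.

Variables eligible for adjustment (non-descendants of Outcome, excluding Outcome and Comorbidity): {Biomarker, Hospital}.
Backdoor paths from Outcome to Comorbidity:
  P1: Outcome <- Hospital -> Biomarker -> Comorbidity
  P2: Outcome <- Hospital -> Treatment -> AgeGroup -> Comorbidity
  P3: Outcome <- Hospital -> Comorbidity
The empty set is not sufficient: P1 (Outcome <- Hospital -> Biomarker -> Comorbidity) has no collider blocking it and no conditioned non-collider, so it is open.
Try {Hospital}:
  P1: blocked at fork node Hospital ∈ conditioning set.
  P2: blocked at fork node Hospital ∈ conditioning set.
  P3: blocked at fork node Hospital ∈ conditioning set.
{Hospital} contains no descendant of Outcome and blocks every backdoor path.
No other singleton works — e.g. {Biomarker} leaves P2 open — so {Hospital} is the unique smallest valid adjustment set.

{Hospital}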